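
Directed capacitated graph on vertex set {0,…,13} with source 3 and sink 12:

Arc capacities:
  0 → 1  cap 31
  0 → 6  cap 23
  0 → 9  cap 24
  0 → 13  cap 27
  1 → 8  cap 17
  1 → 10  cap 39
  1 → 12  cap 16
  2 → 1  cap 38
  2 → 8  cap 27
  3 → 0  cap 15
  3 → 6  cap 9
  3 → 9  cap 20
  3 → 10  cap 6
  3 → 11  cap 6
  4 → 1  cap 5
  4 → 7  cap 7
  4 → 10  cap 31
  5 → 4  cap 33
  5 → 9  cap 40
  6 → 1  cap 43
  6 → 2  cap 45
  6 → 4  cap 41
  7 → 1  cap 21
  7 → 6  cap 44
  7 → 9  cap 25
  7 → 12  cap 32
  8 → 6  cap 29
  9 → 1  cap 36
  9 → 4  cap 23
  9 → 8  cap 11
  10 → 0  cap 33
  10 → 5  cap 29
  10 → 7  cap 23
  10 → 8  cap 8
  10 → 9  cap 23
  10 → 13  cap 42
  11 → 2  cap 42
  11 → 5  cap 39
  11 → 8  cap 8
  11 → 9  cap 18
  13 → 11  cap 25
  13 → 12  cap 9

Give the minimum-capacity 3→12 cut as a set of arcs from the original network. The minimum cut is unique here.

augment #1: 3→0→1→12 push 15
augment #2: 3→6→1→12 push 1
augment #3: 3→10→7→12 push 6
augment #4: 3→6→4→7→12 push 7
augment #5: 3→6→1→0→13→12 push 1
augment #6: 3→9→1→0→13→12 push 8
augment #7: 3→9→1→10→7→12 push 12
augment #8: 3→11→2→1→10→7→12 push 5
max flow = 55; residual-reachable set from 3 gives S-side
cut edges (S→T): {(1,12), (4,7), (10,7), (13,12)} total cap 55

Min-cut arcs: {(1,12), (4,7), (10,7), (13,12)} (total capacity 55)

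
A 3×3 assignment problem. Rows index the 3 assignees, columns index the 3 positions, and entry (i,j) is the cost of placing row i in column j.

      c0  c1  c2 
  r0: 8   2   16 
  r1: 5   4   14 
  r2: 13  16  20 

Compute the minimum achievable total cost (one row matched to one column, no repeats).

Minimum assignment cost: 27

optimal assignment: row0→col1 (cost 2), row1→col0 (cost 5), row2→col2 (cost 20)
total = 2 + 5 + 20 = 27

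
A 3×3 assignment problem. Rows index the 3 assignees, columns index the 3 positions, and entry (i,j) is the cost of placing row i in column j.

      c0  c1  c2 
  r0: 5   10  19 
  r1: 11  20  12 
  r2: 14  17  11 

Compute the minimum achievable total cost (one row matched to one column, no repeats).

Minimum assignment cost: 32

optimal assignment: row0→col1 (cost 10), row1→col0 (cost 11), row2→col2 (cost 11)
total = 10 + 11 + 11 = 32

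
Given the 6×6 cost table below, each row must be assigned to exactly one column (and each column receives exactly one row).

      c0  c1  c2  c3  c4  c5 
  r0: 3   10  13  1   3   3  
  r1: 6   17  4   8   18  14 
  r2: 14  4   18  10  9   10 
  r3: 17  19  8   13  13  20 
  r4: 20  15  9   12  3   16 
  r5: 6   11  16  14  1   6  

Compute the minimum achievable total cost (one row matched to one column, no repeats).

Minimum assignment cost: 28

optimal assignment: row0→col3 (cost 1), row1→col0 (cost 6), row2→col1 (cost 4), row3→col2 (cost 8), row4→col4 (cost 3), row5→col5 (cost 6)
total = 1 + 6 + 4 + 8 + 3 + 6 = 28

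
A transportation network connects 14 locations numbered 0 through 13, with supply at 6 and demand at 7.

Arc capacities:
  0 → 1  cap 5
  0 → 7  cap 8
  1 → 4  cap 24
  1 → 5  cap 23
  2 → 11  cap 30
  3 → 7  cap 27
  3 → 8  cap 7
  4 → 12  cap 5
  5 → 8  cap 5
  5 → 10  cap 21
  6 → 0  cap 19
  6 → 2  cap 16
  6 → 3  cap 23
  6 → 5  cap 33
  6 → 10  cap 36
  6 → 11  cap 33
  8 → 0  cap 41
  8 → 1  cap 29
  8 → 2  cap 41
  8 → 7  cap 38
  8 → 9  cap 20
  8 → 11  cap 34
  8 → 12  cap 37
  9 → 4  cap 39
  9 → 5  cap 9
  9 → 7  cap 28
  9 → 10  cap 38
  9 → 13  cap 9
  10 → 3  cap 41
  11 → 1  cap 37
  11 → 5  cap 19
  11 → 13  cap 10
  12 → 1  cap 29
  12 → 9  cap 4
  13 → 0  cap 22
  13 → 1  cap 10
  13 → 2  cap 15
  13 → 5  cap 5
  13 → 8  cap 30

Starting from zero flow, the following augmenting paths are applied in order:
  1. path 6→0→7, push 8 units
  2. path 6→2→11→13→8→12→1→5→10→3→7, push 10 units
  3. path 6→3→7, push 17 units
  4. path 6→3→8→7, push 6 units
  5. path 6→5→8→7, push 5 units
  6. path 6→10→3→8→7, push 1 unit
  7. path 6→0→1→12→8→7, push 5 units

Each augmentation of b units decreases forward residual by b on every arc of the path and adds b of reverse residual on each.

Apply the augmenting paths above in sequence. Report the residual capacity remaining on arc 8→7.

Residual capacity of (8,7): 21

after path 1 (6→0→7, push 8): res(8,7)=38
after path 2 (6→2→11→13→8→12→1→5→10→3→7, push 10): res(8,7)=38
after path 3 (6→3→7, push 17): res(8,7)=38
after path 4 (6→3→8→7, push 6): res(8,7)=32
after path 5 (6→5→8→7, push 5): res(8,7)=27
after path 6 (6→10→3→8→7, push 1): res(8,7)=26
after path 7 (6→0→1→12→8→7, push 5): res(8,7)=21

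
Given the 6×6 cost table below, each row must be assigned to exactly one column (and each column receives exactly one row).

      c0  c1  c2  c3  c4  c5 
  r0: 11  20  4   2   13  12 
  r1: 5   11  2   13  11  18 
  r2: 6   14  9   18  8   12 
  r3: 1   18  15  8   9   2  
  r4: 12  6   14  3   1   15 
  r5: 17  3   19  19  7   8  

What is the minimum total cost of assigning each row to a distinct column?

Minimum assignment cost: 16

optimal assignment: row0→col3 (cost 2), row1→col2 (cost 2), row2→col0 (cost 6), row3→col5 (cost 2), row4→col4 (cost 1), row5→col1 (cost 3)
total = 2 + 2 + 6 + 2 + 1 + 3 = 16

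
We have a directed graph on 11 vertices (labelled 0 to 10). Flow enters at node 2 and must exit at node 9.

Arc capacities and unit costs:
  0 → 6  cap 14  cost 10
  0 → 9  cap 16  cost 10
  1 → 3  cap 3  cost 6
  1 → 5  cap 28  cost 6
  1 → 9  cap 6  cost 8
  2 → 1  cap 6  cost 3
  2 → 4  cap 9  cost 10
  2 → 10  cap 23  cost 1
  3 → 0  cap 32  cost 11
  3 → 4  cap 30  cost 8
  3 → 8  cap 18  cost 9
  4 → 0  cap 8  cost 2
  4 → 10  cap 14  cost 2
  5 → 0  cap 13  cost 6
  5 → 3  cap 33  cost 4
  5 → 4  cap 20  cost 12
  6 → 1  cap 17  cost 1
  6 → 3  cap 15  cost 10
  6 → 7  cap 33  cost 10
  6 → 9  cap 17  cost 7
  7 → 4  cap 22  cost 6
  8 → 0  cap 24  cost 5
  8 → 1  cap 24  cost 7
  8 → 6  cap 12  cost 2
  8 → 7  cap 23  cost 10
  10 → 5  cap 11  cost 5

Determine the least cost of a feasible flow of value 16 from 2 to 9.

shortest-cost path #1: 2→1→9 push 6 @ unit cost 11 (adds 66)
shortest-cost path #2: 2→4→0→9 push 8 @ unit cost 22 (adds 176)
shortest-cost path #3: 2→10→5→0→9 push 2 @ unit cost 22 (adds 44)
total cost = 286

Minimum cost for 16 units: 286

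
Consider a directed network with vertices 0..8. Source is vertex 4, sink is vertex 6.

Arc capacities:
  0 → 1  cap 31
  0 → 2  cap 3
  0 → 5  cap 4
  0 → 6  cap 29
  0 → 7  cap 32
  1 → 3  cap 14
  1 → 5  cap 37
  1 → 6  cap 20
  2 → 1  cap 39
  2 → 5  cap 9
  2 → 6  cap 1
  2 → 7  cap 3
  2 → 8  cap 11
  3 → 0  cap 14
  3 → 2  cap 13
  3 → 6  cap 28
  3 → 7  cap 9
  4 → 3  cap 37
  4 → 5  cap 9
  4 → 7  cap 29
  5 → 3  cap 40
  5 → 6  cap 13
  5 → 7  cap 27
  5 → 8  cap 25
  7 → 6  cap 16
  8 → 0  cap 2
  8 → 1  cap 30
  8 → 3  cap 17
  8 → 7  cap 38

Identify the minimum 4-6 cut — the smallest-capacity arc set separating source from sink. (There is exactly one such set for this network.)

augment #1: 4→3→6 push 28
augment #2: 4→5→6 push 9
augment #3: 4→7→6 push 16
augment #4: 4→3→0→6 push 9
max flow = 62; residual-reachable set from 4 gives S-side
cut edges (S→T): {(4,3), (4,5), (7,6)} total cap 62

Min-cut arcs: {(4,3), (4,5), (7,6)} (total capacity 62)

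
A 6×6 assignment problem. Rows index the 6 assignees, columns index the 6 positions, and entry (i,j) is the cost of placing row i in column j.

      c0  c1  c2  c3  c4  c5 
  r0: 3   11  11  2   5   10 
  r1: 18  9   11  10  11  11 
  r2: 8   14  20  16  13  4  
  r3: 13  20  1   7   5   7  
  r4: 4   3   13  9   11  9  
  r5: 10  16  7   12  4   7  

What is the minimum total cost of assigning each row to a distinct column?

Minimum assignment cost: 24

optimal assignment: row0→col3 (cost 2), row1→col1 (cost 9), row2→col5 (cost 4), row3→col2 (cost 1), row4→col0 (cost 4), row5→col4 (cost 4)
total = 2 + 9 + 4 + 1 + 4 + 4 = 24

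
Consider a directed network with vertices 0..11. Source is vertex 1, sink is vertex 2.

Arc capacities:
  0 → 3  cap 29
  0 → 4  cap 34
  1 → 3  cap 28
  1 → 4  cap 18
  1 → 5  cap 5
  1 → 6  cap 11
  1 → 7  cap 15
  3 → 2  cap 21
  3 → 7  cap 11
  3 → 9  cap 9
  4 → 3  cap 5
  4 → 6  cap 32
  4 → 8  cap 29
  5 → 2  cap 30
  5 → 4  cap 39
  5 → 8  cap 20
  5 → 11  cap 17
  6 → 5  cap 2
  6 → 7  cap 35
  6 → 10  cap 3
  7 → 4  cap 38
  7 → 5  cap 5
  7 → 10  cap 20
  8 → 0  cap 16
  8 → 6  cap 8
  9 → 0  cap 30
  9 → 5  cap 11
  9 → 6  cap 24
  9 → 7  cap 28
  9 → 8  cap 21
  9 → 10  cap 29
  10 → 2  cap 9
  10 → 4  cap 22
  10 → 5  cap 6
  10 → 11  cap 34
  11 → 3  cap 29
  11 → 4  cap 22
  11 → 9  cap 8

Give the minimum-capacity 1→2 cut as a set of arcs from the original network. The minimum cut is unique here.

Min-cut arcs: {(1,5), (3,2), (6,5), (7,5), (9,5), (10,2), (10,5)} (total capacity 59)

augment #1: 1→3→2 push 21
augment #2: 1→5→2 push 5
augment #3: 1→6→5→2 push 2
augment #4: 1→6→10→2 push 3
augment #5: 1→7→5→2 push 5
augment #6: 1→7→10→2 push 6
augment #7: 1→3→9→5→2 push 7
augment #8: 1→7→10→5→2 push 4
augment #9: 1→4→3→9→5→2 push 2
augment #10: 1→6→7→10→5→2 push 2
augment #11: 1→6→7→10→11→9→5→2 push 2
max flow = 59; residual-reachable set from 1 gives S-side
cut edges (S→T): {(1,5), (3,2), (6,5), (7,5), (9,5), (10,2), (10,5)} total cap 59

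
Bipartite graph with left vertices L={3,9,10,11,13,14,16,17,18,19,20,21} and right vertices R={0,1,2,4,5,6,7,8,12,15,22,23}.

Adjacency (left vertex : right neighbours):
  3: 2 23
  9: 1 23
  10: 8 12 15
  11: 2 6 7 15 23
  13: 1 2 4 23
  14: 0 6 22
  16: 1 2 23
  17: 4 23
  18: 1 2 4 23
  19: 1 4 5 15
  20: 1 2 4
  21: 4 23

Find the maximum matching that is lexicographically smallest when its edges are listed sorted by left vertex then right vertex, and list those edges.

|M| = 8 (so the lex-smallest maximum matching has 8 edges)
process left vertices in ascending order; for each, take the smallest-labelled available neighbour that still permits 8 edges overall, or leave it unmatched if none does
lex-smallest matching: {3-2, 9-1, 10-8, 11-6, 13-4, 14-0, 16-23, 19-5}

Lex-smallest maximum matching: {(3,2), (9,1), (10,8), (11,6), (13,4), (14,0), (16,23), (19,5)}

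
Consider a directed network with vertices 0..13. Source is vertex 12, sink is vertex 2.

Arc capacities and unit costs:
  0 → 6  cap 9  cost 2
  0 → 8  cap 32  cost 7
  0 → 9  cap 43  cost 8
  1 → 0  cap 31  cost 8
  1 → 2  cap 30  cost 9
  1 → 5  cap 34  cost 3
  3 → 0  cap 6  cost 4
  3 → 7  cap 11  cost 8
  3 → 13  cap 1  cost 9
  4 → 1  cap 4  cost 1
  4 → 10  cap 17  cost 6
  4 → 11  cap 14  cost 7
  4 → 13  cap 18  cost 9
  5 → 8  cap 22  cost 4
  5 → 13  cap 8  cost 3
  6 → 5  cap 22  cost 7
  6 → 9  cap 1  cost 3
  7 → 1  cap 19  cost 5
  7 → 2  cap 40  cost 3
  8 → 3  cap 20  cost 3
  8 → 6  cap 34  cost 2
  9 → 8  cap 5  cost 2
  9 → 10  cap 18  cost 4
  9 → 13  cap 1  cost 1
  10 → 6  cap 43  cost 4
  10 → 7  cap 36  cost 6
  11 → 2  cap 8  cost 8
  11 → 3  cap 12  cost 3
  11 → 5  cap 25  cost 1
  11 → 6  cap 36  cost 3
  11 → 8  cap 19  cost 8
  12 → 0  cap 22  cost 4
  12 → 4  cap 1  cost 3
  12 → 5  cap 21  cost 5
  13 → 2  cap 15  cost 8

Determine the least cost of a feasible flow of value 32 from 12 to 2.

shortest-cost path #1: 12→4→1→2 push 1 @ unit cost 13 (adds 13)
shortest-cost path #2: 12→5→13→2 push 8 @ unit cost 16 (adds 128)
shortest-cost path #3: 12→0→6→9→13→2 push 1 @ unit cost 18 (adds 18)
shortest-cost path #4: 12→5→8→3→7→2 push 11 @ unit cost 23 (adds 253)
shortest-cost path #5: 12→0→9→10→7→2 push 11 @ unit cost 25 (adds 275)
total cost = 687

Minimum cost for 32 units: 687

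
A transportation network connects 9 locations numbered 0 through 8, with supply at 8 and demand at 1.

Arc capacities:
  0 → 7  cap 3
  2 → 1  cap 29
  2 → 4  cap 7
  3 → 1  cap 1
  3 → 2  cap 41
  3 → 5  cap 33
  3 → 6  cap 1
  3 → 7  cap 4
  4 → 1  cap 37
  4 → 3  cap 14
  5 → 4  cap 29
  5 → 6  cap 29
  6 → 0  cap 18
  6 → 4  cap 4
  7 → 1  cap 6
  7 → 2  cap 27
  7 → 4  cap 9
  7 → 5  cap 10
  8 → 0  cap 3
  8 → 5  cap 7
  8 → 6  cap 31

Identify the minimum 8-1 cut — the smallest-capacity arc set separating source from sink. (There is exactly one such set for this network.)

Min-cut arcs: {(0,7), (6,4), (8,5)} (total capacity 14)

augment #1: 8→0→7→1 push 3
augment #2: 8→5→4→1 push 7
augment #3: 8→6→4→1 push 4
max flow = 14; residual-reachable set from 8 gives S-side
cut edges (S→T): {(0,7), (6,4), (8,5)} total cap 14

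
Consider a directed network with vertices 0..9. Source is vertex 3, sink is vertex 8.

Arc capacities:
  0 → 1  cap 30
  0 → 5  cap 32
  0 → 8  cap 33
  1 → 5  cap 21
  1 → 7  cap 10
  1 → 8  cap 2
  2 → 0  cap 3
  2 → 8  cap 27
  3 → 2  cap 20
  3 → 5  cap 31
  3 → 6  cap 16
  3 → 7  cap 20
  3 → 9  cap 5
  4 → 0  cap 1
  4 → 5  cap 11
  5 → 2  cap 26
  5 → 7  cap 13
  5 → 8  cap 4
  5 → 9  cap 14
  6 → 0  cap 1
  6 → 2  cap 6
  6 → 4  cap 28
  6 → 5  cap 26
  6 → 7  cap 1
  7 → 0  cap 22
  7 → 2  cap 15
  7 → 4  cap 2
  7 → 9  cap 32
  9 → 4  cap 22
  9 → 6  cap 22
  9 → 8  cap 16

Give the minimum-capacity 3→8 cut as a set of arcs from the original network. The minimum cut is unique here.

augment #1: 3→2→8 push 20
augment #2: 3→5→8 push 4
augment #3: 3→9→8 push 5
augment #4: 3→5→2→8 push 7
augment #5: 3→5→9→8 push 11
augment #6: 3→6→0→8 push 1
augment #7: 3→7→0→8 push 20
augment #8: 3→5→2→0→8 push 3
augment #9: 3→5→7→0→8 push 2
augment #10: 3→6→4→0→8 push 1
max flow = 74; residual-reachable set from 3 gives S-side
cut edges (S→T): {(2,0), (2,8), (4,0), (5,8), (6,0), (7,0), (9,8)} total cap 74

Min-cut arcs: {(2,0), (2,8), (4,0), (5,8), (6,0), (7,0), (9,8)} (total capacity 74)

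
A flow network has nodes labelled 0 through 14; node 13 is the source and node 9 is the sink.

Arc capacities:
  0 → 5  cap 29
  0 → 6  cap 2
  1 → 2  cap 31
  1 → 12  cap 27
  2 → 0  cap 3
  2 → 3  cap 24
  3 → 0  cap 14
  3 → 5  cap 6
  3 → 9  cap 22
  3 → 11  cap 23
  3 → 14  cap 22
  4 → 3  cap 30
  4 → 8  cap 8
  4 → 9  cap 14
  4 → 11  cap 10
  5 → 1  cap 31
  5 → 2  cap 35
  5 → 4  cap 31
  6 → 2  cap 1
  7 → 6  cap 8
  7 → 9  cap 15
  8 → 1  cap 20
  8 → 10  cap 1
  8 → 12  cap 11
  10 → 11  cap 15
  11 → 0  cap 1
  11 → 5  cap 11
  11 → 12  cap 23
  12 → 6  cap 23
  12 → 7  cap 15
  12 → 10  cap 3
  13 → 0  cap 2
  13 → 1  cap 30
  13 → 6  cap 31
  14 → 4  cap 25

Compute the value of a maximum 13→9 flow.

augment #1: 13→0→5→4→9 bottleneck 2, total now 2
augment #2: 13→1→2→3→9 bottleneck 22, total now 24
augment #3: 13→1→12→7→9 bottleneck 8, total now 32
augment #4: 13→6→2→0→5→4→9 bottleneck 1, total now 33

Maximum flow value: 33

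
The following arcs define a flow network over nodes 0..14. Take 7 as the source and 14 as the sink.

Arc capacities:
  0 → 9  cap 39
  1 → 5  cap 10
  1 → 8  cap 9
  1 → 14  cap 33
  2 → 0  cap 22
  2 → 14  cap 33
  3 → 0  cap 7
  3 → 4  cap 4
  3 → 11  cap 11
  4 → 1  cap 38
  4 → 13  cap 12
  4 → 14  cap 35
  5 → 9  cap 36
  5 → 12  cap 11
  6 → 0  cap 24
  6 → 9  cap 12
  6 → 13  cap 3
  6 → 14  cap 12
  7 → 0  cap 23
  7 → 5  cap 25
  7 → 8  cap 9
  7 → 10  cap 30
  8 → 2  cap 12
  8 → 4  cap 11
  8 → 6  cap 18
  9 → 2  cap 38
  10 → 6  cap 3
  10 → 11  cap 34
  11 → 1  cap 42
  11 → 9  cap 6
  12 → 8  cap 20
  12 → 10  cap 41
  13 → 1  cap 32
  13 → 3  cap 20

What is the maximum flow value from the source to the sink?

augment #1: 7→8→2→14 bottleneck 9, total now 9
augment #2: 7→10→6→14 bottleneck 3, total now 12
augment #3: 7→0→9→2→14 bottleneck 23, total now 35
augment #4: 7→5→9→2→14 bottleneck 1, total now 36
augment #5: 7→10→11→1→14 bottleneck 27, total now 63
augment #6: 7→5→12→8→4→14 bottleneck 11, total now 74
augment #7: 7→5→9→2→8→6→14 bottleneck 9, total now 83

Maximum flow value: 83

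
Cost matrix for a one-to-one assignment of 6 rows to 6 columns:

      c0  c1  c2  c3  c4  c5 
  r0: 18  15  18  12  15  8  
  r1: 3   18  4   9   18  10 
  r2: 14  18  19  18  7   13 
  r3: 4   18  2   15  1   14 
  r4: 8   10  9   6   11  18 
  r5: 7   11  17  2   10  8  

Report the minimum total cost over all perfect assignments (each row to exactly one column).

Minimum assignment cost: 32

optimal assignment: row0→col5 (cost 8), row1→col0 (cost 3), row2→col4 (cost 7), row3→col2 (cost 2), row4→col1 (cost 10), row5→col3 (cost 2)
total = 8 + 3 + 7 + 2 + 10 + 2 = 32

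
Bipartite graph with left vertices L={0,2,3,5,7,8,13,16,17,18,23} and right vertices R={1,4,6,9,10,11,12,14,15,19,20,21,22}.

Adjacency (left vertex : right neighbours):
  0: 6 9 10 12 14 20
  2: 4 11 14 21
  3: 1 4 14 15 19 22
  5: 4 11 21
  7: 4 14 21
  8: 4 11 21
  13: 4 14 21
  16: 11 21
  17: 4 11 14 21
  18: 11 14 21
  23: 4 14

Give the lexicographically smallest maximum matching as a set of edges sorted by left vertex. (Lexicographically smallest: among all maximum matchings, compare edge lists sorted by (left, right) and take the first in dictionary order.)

Lex-smallest maximum matching: {(0,6), (2,4), (3,1), (5,11), (7,14), (8,21)}

|M| = 6 (so the lex-smallest maximum matching has 6 edges)
process left vertices in ascending order; for each, take the smallest-labelled available neighbour that still permits 6 edges overall, or leave it unmatched if none does
lex-smallest matching: {0-6, 2-4, 3-1, 5-11, 7-14, 8-21}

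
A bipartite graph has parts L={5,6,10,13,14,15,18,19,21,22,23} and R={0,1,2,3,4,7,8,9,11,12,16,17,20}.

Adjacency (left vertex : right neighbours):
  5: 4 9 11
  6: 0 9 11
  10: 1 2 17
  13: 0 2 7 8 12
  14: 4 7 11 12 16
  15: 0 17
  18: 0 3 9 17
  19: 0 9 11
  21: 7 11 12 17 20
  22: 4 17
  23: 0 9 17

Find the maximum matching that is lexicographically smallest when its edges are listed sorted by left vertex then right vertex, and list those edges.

Lex-smallest maximum matching: {(5,4), (6,0), (10,1), (13,2), (14,7), (15,17), (18,3), (19,11), (21,12), (23,9)}

|M| = 10 (so the lex-smallest maximum matching has 10 edges)
process left vertices in ascending order; for each, take the smallest-labelled available neighbour that still permits 10 edges overall, or leave it unmatched if none does
lex-smallest matching: {5-4, 6-0, 10-1, 13-2, 14-7, 15-17, 18-3, 19-11, 21-12, 23-9}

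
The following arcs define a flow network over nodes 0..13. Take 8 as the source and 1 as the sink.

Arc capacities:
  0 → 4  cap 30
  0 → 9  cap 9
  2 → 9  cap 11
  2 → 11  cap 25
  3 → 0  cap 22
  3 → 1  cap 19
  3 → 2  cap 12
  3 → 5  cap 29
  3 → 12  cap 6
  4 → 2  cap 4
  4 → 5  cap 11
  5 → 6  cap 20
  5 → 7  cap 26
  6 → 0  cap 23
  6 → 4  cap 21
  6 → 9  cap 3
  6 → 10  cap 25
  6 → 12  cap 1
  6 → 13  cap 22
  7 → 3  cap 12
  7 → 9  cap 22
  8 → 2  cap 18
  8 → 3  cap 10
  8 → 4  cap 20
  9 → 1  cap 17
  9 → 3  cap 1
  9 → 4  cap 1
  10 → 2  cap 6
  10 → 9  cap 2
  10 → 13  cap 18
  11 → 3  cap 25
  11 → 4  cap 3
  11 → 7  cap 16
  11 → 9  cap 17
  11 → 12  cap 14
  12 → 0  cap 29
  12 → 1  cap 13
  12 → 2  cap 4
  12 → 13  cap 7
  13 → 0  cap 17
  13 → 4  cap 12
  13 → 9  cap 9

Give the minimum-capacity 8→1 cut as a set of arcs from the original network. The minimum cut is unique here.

Min-cut arcs: {(4,2), (4,5), (8,2), (8,3)} (total capacity 43)

augment #1: 8→3→1 push 10
augment #2: 8→2→9→1 push 11
augment #3: 8→2→11→3→1 push 7
augment #4: 8→4→2→11→3→1 push 2
augment #5: 8→4→2→11→9→1 push 2
augment #6: 8→4→5→6→9→1 push 3
augment #7: 8→4→5→6→12→1 push 1
augment #8: 8→4→5→7→9→1 push 1
augment #9: 8→4→5→7→3→12→1 push 6
max flow = 43; residual-reachable set from 8 gives S-side
cut edges (S→T): {(4,2), (4,5), (8,2), (8,3)} total cap 43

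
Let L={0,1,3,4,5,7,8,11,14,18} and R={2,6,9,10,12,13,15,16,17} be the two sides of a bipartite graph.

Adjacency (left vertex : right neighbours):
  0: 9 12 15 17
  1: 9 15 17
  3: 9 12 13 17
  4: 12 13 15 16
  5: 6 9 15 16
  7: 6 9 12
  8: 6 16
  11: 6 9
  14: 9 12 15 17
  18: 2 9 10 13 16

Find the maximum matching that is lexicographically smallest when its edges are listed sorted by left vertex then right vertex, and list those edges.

Lex-smallest maximum matching: {(0,9), (1,15), (3,12), (4,13), (5,6), (8,16), (14,17), (18,2)}

|M| = 8 (so the lex-smallest maximum matching has 8 edges)
process left vertices in ascending order; for each, take the smallest-labelled available neighbour that still permits 8 edges overall, or leave it unmatched if none does
lex-smallest matching: {0-9, 1-15, 3-12, 4-13, 5-6, 8-16, 14-17, 18-2}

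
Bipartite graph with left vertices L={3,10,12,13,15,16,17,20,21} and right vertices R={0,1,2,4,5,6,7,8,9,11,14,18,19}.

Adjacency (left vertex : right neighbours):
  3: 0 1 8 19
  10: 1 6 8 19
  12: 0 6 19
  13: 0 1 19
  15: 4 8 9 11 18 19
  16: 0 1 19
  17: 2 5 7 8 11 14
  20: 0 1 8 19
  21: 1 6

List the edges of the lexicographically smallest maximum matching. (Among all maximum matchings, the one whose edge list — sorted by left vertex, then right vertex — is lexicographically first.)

Lex-smallest maximum matching: {(3,0), (10,1), (12,6), (13,19), (15,4), (17,2), (20,8)}

|M| = 7 (so the lex-smallest maximum matching has 7 edges)
process left vertices in ascending order; for each, take the smallest-labelled available neighbour that still permits 7 edges overall, or leave it unmatched if none does
lex-smallest matching: {3-0, 10-1, 12-6, 13-19, 15-4, 17-2, 20-8}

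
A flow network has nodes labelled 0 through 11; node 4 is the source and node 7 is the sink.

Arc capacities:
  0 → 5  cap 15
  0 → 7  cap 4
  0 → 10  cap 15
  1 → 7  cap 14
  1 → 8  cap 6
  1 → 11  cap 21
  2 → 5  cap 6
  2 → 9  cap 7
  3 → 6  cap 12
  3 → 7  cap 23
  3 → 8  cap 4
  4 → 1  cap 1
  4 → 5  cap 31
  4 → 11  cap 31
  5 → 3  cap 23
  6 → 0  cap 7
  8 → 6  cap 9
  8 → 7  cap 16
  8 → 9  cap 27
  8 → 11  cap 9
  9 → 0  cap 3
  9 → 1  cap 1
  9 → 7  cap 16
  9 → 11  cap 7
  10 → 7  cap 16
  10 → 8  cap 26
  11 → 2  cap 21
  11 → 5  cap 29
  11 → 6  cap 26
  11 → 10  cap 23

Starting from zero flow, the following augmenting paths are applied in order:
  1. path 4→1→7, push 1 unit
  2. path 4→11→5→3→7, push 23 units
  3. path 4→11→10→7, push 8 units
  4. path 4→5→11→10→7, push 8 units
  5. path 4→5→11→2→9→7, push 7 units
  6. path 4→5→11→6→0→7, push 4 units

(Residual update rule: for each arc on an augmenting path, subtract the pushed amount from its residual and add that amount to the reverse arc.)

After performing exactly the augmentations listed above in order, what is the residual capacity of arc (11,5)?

after path 1 (4→1→7, push 1): res(11,5)=29
after path 2 (4→11→5→3→7, push 23): res(11,5)=6
after path 3 (4→11→10→7, push 8): res(11,5)=6
after path 4 (4→5→11→10→7, push 8): res(11,5)=14
after path 5 (4→5→11→2→9→7, push 7): res(11,5)=21
after path 6 (4→5→11→6→0→7, push 4): res(11,5)=25

Residual capacity of (11,5): 25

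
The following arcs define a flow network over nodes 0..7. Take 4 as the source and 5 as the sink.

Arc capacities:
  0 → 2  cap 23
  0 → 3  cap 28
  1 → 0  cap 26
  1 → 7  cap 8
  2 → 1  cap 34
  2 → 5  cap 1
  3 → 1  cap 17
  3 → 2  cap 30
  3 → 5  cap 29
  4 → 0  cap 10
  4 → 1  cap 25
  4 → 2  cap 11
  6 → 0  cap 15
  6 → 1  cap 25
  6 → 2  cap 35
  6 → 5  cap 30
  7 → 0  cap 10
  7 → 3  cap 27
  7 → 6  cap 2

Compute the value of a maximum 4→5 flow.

Maximum flow value: 32

augment #1: 4→2→5 bottleneck 1, total now 1
augment #2: 4→0→3→5 bottleneck 10, total now 11
augment #3: 4→1→0→3→5 bottleneck 18, total now 29
augment #4: 4→1→7→3→5 bottleneck 1, total now 30
augment #5: 4→1→7→6→5 bottleneck 2, total now 32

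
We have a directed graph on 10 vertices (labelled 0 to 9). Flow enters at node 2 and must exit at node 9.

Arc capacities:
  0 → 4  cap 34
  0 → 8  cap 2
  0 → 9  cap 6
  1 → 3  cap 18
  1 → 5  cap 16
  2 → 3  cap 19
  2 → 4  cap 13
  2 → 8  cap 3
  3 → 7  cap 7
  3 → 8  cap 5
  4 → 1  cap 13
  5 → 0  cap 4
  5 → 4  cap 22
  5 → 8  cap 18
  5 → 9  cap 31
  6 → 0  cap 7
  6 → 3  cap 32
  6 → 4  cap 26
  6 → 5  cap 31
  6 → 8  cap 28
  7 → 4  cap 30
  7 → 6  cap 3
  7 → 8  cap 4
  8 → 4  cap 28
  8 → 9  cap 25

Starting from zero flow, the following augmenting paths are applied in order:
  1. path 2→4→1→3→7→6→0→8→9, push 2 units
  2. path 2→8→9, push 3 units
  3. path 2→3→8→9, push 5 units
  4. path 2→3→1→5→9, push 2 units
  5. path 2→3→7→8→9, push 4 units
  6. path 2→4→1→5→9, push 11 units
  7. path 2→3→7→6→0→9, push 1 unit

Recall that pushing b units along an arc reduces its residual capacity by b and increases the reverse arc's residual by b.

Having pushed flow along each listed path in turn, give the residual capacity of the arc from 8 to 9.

after path 1 (2→4→1→3→7→6→0→8→9, push 2): res(8,9)=23
after path 2 (2→8→9, push 3): res(8,9)=20
after path 3 (2→3→8→9, push 5): res(8,9)=15
after path 4 (2→3→1→5→9, push 2): res(8,9)=15
after path 5 (2→3→7→8→9, push 4): res(8,9)=11
after path 6 (2→4→1→5→9, push 11): res(8,9)=11
after path 7 (2→3→7→6→0→9, push 1): res(8,9)=11

Residual capacity of (8,9): 11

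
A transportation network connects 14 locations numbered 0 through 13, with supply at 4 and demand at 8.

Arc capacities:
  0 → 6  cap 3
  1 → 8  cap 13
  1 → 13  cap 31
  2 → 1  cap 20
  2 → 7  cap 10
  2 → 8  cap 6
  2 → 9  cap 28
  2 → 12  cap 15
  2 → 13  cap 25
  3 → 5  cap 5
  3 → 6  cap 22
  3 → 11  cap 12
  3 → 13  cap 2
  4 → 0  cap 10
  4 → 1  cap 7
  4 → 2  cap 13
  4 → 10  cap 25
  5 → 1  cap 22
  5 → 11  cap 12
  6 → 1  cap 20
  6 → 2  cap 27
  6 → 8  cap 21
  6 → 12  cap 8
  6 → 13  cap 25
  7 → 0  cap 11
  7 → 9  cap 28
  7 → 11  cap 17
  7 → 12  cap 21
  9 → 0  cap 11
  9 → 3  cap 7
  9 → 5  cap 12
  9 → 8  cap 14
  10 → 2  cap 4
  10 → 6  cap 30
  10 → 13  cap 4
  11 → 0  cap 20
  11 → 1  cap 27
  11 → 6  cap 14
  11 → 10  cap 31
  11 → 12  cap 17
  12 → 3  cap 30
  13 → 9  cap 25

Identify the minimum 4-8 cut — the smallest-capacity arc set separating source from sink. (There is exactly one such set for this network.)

Min-cut arcs: {(0,6), (4,1), (4,2), (4,10)} (total capacity 48)

augment #1: 4→1→8 push 7
augment #2: 4→2→8 push 6
augment #3: 4→0→6→8 push 3
augment #4: 4→2→1→8 push 6
augment #5: 4→2→9→8 push 1
augment #6: 4→10→6→8 push 18
augment #7: 4→10→2→9→8 push 4
augment #8: 4→10→13→9→8 push 3
max flow = 48; residual-reachable set from 4 gives S-side
cut edges (S→T): {(0,6), (4,1), (4,2), (4,10)} total cap 48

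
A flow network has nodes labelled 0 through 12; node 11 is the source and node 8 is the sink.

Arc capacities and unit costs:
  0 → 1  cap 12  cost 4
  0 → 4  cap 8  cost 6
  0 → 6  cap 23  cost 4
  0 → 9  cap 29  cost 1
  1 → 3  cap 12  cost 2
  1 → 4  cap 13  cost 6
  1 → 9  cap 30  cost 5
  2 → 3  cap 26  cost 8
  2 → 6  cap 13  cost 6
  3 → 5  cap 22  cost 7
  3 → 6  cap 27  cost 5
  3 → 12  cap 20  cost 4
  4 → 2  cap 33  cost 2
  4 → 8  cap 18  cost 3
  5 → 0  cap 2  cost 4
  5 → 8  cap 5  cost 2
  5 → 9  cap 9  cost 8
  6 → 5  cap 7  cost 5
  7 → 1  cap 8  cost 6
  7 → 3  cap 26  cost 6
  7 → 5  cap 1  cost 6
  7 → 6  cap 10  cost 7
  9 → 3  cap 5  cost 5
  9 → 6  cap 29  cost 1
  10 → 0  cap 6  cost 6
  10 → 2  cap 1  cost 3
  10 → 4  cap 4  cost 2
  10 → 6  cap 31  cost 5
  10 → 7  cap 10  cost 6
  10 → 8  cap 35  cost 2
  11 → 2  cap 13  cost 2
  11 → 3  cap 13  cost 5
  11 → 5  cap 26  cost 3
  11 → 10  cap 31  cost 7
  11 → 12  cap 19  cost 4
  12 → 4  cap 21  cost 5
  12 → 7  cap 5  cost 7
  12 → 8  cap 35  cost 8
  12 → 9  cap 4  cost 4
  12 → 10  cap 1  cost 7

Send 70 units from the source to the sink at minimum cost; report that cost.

shortest-cost path #1: 11→5→8 push 5 @ unit cost 5 (adds 25)
shortest-cost path #2: 11→10→8 push 31 @ unit cost 9 (adds 279)
shortest-cost path #3: 11→12→8 push 19 @ unit cost 12 (adds 228)
shortest-cost path #4: 11→5→0→4→8 push 2 @ unit cost 16 (adds 32)
shortest-cost path #5: 11→3→12→8 push 13 @ unit cost 17 (adds 221)
total cost = 785

Minimum cost for 70 units: 785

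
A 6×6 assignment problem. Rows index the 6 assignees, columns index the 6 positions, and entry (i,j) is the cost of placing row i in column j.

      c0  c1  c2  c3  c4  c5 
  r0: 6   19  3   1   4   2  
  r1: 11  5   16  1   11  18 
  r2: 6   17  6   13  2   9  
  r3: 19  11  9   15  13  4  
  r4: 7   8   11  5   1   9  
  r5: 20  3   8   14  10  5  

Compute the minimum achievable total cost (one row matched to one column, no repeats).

optimal assignment: row0→col2 (cost 3), row1→col3 (cost 1), row2→col0 (cost 6), row3→col5 (cost 4), row4→col4 (cost 1), row5→col1 (cost 3)
total = 3 + 1 + 6 + 4 + 1 + 3 = 18

Minimum assignment cost: 18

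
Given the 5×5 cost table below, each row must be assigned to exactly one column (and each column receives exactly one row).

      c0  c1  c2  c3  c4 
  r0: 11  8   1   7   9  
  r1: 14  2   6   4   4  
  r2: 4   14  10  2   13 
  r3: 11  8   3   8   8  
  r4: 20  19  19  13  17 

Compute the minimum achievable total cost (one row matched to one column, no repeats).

optimal assignment: row0→col2 (cost 1), row1→col1 (cost 2), row2→col0 (cost 4), row3→col4 (cost 8), row4→col3 (cost 13)
total = 1 + 2 + 4 + 8 + 13 = 28

Minimum assignment cost: 28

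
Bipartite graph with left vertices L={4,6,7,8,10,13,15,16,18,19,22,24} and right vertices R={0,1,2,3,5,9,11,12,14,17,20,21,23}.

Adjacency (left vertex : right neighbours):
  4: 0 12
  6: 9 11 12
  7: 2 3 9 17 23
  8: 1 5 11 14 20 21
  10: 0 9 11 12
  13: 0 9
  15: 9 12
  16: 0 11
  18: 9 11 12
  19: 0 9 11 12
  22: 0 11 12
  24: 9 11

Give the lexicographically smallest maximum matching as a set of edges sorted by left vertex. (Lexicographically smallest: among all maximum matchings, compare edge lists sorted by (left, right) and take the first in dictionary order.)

|M| = 6 (so the lex-smallest maximum matching has 6 edges)
process left vertices in ascending order; for each, take the smallest-labelled available neighbour that still permits 6 edges overall, or leave it unmatched if none does
lex-smallest matching: {4-0, 6-9, 7-2, 8-1, 10-11, 15-12}

Lex-smallest maximum matching: {(4,0), (6,9), (7,2), (8,1), (10,11), (15,12)}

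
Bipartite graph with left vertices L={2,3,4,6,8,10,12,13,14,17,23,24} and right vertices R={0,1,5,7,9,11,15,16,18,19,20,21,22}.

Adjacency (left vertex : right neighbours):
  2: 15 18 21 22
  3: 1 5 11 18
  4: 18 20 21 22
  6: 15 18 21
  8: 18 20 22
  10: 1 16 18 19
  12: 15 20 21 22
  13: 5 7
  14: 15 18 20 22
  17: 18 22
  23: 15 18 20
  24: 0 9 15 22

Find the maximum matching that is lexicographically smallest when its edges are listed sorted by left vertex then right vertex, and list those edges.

Lex-smallest maximum matching: {(2,15), (3,1), (4,18), (6,21), (8,20), (10,16), (12,22), (13,5), (24,0)}

|M| = 9 (so the lex-smallest maximum matching has 9 edges)
process left vertices in ascending order; for each, take the smallest-labelled available neighbour that still permits 9 edges overall, or leave it unmatched if none does
lex-smallest matching: {2-15, 3-1, 4-18, 6-21, 8-20, 10-16, 12-22, 13-5, 24-0}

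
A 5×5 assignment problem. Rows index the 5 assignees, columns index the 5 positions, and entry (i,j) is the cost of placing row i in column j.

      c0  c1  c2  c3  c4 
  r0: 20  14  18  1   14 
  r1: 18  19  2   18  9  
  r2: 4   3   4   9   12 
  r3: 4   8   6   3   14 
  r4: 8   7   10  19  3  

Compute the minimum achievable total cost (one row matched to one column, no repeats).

optimal assignment: row0→col3 (cost 1), row1→col2 (cost 2), row2→col1 (cost 3), row3→col0 (cost 4), row4→col4 (cost 3)
total = 1 + 2 + 3 + 4 + 3 = 13

Minimum assignment cost: 13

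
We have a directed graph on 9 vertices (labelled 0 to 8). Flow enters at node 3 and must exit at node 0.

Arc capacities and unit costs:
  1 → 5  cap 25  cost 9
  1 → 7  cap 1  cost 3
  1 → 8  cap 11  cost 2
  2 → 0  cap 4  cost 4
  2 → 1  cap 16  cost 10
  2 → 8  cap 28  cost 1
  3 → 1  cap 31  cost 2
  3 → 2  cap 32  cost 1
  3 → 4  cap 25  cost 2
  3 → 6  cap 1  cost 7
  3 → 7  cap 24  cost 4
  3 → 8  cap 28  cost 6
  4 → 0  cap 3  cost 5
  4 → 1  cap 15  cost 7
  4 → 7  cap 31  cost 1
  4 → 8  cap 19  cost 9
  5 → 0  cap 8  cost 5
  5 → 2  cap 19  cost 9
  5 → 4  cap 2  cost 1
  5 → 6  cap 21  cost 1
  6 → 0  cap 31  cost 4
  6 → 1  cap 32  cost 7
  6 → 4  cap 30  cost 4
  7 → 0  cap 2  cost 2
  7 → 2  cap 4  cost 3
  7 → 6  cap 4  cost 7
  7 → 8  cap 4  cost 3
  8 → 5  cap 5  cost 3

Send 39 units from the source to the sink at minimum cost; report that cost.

Minimum cost for 39 units: 488

shortest-cost path #1: 3→4→7→0 push 2 @ unit cost 5 (adds 10)
shortest-cost path #2: 3→2→0 push 4 @ unit cost 5 (adds 20)
shortest-cost path #3: 3→4→0 push 3 @ unit cost 7 (adds 21)
shortest-cost path #4: 3→2→8→5→0 push 5 @ unit cost 10 (adds 50)
shortest-cost path #5: 3→6→0 push 1 @ unit cost 11 (adds 11)
shortest-cost path #6: 3→4→7→6→0 push 4 @ unit cost 14 (adds 56)
shortest-cost path #7: 3→1→5→0 push 3 @ unit cost 16 (adds 48)
shortest-cost path #8: 3→1→5→6→0 push 17 @ unit cost 16 (adds 272)
total cost = 488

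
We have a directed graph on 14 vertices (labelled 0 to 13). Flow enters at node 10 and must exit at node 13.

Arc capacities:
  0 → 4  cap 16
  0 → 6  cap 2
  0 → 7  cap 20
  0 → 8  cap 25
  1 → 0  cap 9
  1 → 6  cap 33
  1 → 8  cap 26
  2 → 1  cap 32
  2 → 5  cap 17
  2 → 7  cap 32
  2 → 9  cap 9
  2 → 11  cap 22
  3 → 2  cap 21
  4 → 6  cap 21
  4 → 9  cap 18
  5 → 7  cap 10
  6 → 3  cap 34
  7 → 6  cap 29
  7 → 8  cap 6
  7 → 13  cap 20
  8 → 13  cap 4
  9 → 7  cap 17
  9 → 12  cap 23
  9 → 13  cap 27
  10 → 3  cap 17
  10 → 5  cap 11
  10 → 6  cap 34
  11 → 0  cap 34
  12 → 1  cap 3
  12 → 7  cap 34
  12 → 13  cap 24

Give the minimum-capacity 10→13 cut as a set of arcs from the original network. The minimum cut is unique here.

augment #1: 10→5→7→13 push 10
augment #2: 10→3→2→7→13 push 10
augment #3: 10→3→2→9→13 push 7
augment #4: 10→6→3→2→9→13 push 2
augment #5: 10→6→3→2→1→8→13 push 2
max flow = 31; residual-reachable set from 10 gives S-side
cut edges (S→T): {(3,2), (5,7)} total cap 31

Min-cut arcs: {(3,2), (5,7)} (total capacity 31)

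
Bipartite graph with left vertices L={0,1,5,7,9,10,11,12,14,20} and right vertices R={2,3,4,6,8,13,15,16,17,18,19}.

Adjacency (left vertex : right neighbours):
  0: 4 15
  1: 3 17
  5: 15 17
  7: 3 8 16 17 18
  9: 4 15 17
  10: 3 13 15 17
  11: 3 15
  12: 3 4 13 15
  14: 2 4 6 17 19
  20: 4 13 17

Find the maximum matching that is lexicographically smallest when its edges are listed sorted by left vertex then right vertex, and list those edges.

|M| = 7 (so the lex-smallest maximum matching has 7 edges)
process left vertices in ascending order; for each, take the smallest-labelled available neighbour that still permits 7 edges overall, or leave it unmatched if none does
lex-smallest matching: {0-4, 1-3, 5-15, 7-8, 9-17, 10-13, 14-2}

Lex-smallest maximum matching: {(0,4), (1,3), (5,15), (7,8), (9,17), (10,13), (14,2)}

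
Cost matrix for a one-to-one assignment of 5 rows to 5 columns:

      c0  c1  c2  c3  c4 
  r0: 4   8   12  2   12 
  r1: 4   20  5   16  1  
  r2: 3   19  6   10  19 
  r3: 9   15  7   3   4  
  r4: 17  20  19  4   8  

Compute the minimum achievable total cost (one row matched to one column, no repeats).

optimal assignment: row0→col1 (cost 8), row1→col4 (cost 1), row2→col0 (cost 3), row3→col2 (cost 7), row4→col3 (cost 4)
total = 8 + 1 + 3 + 7 + 4 = 23

Minimum assignment cost: 23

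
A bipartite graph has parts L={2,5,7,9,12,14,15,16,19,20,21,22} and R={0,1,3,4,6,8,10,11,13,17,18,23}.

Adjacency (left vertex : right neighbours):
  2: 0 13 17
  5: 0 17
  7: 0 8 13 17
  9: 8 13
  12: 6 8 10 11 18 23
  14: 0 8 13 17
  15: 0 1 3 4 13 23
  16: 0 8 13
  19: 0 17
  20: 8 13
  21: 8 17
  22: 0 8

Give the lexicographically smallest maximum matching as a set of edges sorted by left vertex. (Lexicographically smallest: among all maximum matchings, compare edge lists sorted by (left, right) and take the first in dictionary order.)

|M| = 6 (so the lex-smallest maximum matching has 6 edges)
process left vertices in ascending order; for each, take the smallest-labelled available neighbour that still permits 6 edges overall, or leave it unmatched if none does
lex-smallest matching: {2-0, 5-17, 7-8, 9-13, 12-6, 15-1}

Lex-smallest maximum matching: {(2,0), (5,17), (7,8), (9,13), (12,6), (15,1)}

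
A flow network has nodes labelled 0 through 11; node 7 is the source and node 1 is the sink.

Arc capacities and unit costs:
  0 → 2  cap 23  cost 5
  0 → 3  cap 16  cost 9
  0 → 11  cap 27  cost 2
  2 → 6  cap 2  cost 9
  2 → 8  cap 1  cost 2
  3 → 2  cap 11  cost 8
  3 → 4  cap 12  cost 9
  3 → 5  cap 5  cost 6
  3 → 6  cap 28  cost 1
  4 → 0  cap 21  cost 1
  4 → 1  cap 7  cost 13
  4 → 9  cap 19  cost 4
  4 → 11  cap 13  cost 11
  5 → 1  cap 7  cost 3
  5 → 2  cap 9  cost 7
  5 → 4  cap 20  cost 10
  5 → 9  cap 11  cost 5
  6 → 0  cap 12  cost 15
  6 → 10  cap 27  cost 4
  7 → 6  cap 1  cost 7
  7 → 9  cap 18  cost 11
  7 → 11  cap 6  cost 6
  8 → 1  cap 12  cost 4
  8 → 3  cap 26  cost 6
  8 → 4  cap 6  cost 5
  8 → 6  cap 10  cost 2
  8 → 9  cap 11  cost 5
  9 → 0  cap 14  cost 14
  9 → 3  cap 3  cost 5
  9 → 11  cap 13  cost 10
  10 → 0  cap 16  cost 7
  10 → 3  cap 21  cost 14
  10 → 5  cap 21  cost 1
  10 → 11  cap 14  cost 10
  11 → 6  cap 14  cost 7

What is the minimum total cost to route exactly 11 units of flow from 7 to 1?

shortest-cost path #1: 7→6→10→5→1 push 1 @ unit cost 15 (adds 15)
shortest-cost path #2: 7→11→6→10→5→1 push 6 @ unit cost 21 (adds 126)
shortest-cost path #3: 7→9→3→2→8→1 push 1 @ unit cost 30 (adds 30)
shortest-cost path #4: 7→9→3→4→1 push 2 @ unit cost 38 (adds 76)
shortest-cost path #5: 7→9→0→2→3→4→1 push 1 @ unit cost 44 (adds 44)
total cost = 291

Minimum cost for 11 units: 291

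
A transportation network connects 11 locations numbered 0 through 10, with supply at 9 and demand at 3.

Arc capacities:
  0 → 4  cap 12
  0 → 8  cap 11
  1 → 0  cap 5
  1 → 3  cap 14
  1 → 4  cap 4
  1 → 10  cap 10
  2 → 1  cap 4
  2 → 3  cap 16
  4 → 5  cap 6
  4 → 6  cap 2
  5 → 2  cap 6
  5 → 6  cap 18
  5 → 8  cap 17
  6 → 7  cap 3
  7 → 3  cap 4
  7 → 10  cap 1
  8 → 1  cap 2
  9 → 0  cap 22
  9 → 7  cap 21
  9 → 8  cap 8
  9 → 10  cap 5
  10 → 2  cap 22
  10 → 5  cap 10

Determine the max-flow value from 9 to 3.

Maximum flow value: 18

augment #1: 9→7→3 bottleneck 4, total now 4
augment #2: 9→8→1→3 bottleneck 2, total now 6
augment #3: 9→10→2→3 bottleneck 5, total now 11
augment #4: 9→7→10→2→3 bottleneck 1, total now 12
augment #5: 9→0→4→5→2→3 bottleneck 6, total now 18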